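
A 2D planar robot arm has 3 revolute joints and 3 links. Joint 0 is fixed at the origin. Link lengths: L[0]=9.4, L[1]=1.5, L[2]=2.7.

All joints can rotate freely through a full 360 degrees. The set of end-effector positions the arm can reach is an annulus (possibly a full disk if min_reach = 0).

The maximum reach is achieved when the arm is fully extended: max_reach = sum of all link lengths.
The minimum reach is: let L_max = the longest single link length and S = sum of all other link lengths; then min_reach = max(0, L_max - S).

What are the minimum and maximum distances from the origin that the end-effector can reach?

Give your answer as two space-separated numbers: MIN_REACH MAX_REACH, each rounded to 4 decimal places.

Answer: 5.2000 13.6000

Derivation:
Link lengths: [9.4, 1.5, 2.7]
max_reach = 9.4 + 1.5 + 2.7 = 13.6
L_max = max([9.4, 1.5, 2.7]) = 9.4
S (sum of others) = 13.6 - 9.4 = 4.2
min_reach = max(0, 9.4 - 4.2) = max(0, 5.2) = 5.2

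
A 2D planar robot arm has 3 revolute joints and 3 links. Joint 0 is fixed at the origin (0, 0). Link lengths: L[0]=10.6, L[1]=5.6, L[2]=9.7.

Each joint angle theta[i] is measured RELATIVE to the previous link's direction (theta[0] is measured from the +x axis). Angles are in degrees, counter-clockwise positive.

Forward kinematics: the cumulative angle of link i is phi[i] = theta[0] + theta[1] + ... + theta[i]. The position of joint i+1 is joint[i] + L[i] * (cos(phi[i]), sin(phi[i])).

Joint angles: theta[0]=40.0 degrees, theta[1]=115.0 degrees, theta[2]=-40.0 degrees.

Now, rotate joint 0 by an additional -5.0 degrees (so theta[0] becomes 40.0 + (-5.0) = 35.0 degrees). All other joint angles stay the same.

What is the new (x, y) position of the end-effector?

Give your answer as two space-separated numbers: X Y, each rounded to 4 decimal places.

joint[0] = (0.0000, 0.0000)  (base)
link 0: phi[0] = 35 = 35 deg
  cos(35 deg) = 0.8192, sin(35 deg) = 0.5736
  joint[1] = (0.0000, 0.0000) + 10.6 * (0.8192, 0.5736) = (0.0000 + 8.6830, 0.0000 + 6.0799) = (8.6830, 6.0799)
link 1: phi[1] = 35 + 115 = 150 deg
  cos(150 deg) = -0.8660, sin(150 deg) = 0.5000
  joint[2] = (8.6830, 6.0799) + 5.6 * (-0.8660, 0.5000) = (8.6830 + -4.8497, 6.0799 + 2.8000) = (3.8333, 8.8799)
link 2: phi[2] = 35 + 115 + -40 = 110 deg
  cos(110 deg) = -0.3420, sin(110 deg) = 0.9397
  joint[3] = (3.8333, 8.8799) + 9.7 * (-0.3420, 0.9397) = (3.8333 + -3.3176, 8.8799 + 9.1150) = (0.5157, 17.9949)
End effector: (0.5157, 17.9949)

Answer: 0.5157 17.9949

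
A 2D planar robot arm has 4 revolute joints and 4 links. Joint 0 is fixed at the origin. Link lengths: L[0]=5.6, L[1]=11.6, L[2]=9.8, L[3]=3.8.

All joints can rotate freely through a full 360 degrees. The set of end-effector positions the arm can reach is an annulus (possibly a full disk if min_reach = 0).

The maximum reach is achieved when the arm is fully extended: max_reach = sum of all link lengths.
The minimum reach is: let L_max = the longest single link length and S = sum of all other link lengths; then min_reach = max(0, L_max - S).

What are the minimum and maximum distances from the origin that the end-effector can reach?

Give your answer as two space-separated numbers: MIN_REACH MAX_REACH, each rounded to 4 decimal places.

Answer: 0.0000 30.8000

Derivation:
Link lengths: [5.6, 11.6, 9.8, 3.8]
max_reach = 5.6 + 11.6 + 9.8 + 3.8 = 30.8
L_max = max([5.6, 11.6, 9.8, 3.8]) = 11.6
S (sum of others) = 30.8 - 11.6 = 19.2
min_reach = max(0, 11.6 - 19.2) = max(0, -7.6) = 0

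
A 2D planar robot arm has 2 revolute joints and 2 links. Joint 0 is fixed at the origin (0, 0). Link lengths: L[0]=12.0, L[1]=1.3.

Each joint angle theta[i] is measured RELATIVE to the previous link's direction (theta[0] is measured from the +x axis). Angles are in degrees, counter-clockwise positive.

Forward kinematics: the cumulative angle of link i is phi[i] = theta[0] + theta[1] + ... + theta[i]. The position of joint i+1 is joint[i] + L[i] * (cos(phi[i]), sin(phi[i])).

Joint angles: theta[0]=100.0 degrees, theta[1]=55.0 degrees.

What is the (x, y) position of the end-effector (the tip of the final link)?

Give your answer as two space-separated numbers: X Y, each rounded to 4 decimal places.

joint[0] = (0.0000, 0.0000)  (base)
link 0: phi[0] = 100 = 100 deg
  cos(100 deg) = -0.1736, sin(100 deg) = 0.9848
  joint[1] = (0.0000, 0.0000) + 12 * (-0.1736, 0.9848) = (0.0000 + -2.0838, 0.0000 + 11.8177) = (-2.0838, 11.8177)
link 1: phi[1] = 100 + 55 = 155 deg
  cos(155 deg) = -0.9063, sin(155 deg) = 0.4226
  joint[2] = (-2.0838, 11.8177) + 1.3 * (-0.9063, 0.4226) = (-2.0838 + -1.1782, 11.8177 + 0.5494) = (-3.2620, 12.3671)
End effector: (-3.2620, 12.3671)

Answer: -3.2620 12.3671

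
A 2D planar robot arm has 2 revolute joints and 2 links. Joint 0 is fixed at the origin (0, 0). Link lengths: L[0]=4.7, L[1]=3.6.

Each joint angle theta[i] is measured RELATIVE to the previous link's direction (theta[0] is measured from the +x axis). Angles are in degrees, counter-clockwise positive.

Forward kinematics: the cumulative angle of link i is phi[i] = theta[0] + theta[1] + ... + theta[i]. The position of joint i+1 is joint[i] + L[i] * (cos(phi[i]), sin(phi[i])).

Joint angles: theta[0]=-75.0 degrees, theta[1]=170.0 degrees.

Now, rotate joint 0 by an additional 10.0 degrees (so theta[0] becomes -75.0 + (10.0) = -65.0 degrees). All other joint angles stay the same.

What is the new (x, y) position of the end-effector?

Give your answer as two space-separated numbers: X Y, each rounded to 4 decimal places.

joint[0] = (0.0000, 0.0000)  (base)
link 0: phi[0] = -65 = -65 deg
  cos(-65 deg) = 0.4226, sin(-65 deg) = -0.9063
  joint[1] = (0.0000, 0.0000) + 4.7 * (0.4226, -0.9063) = (0.0000 + 1.9863, 0.0000 + -4.2596) = (1.9863, -4.2596)
link 1: phi[1] = -65 + 170 = 105 deg
  cos(105 deg) = -0.2588, sin(105 deg) = 0.9659
  joint[2] = (1.9863, -4.2596) + 3.6 * (-0.2588, 0.9659) = (1.9863 + -0.9317, -4.2596 + 3.4773) = (1.0546, -0.7823)
End effector: (1.0546, -0.7823)

Answer: 1.0546 -0.7823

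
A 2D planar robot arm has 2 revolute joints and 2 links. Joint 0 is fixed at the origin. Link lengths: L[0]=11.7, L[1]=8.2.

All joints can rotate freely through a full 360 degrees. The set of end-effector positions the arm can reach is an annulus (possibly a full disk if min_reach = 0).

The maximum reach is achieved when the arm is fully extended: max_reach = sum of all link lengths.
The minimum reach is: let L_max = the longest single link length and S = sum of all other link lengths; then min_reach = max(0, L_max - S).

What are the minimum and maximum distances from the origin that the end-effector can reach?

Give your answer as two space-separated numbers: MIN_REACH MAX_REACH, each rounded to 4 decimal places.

Link lengths: [11.7, 8.2]
max_reach = 11.7 + 8.2 = 19.9
L_max = max([11.7, 8.2]) = 11.7
S (sum of others) = 19.9 - 11.7 = 8.2
min_reach = max(0, 11.7 - 8.2) = max(0, 3.5) = 3.5

Answer: 3.5000 19.9000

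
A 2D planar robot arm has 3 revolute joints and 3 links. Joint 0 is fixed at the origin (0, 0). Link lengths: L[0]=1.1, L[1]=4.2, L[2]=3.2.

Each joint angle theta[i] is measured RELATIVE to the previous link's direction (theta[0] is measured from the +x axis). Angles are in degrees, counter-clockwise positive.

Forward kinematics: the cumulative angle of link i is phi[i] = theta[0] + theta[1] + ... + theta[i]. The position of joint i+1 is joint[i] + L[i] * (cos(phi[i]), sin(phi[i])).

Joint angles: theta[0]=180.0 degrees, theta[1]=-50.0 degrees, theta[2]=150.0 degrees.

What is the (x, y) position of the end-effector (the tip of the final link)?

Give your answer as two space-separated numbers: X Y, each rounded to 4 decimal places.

joint[0] = (0.0000, 0.0000)  (base)
link 0: phi[0] = 180 = 180 deg
  cos(180 deg) = -1.0000, sin(180 deg) = 0.0000
  joint[1] = (0.0000, 0.0000) + 1.1 * (-1.0000, 0.0000) = (0.0000 + -1.1000, 0.0000 + 0.0000) = (-1.1000, 0.0000)
link 1: phi[1] = 180 + -50 = 130 deg
  cos(130 deg) = -0.6428, sin(130 deg) = 0.7660
  joint[2] = (-1.1000, 0.0000) + 4.2 * (-0.6428, 0.7660) = (-1.1000 + -2.6997, 0.0000 + 3.2174) = (-3.7997, 3.2174)
link 2: phi[2] = 180 + -50 + 150 = 280 deg
  cos(280 deg) = 0.1736, sin(280 deg) = -0.9848
  joint[3] = (-3.7997, 3.2174) + 3.2 * (0.1736, -0.9848) = (-3.7997 + 0.5557, 3.2174 + -3.1514) = (-3.2440, 0.0660)
End effector: (-3.2440, 0.0660)

Answer: -3.2440 0.0660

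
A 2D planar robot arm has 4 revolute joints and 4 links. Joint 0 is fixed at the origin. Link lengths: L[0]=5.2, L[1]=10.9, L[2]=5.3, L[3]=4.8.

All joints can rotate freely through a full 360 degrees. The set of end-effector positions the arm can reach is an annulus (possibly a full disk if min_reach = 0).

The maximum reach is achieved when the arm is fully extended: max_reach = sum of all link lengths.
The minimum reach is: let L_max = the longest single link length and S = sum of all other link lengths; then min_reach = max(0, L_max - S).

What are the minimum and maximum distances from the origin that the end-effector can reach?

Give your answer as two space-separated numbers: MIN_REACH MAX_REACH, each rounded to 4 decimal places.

Answer: 0.0000 26.2000

Derivation:
Link lengths: [5.2, 10.9, 5.3, 4.8]
max_reach = 5.2 + 10.9 + 5.3 + 4.8 = 26.2
L_max = max([5.2, 10.9, 5.3, 4.8]) = 10.9
S (sum of others) = 26.2 - 10.9 = 15.3
min_reach = max(0, 10.9 - 15.3) = max(0, -4.4) = 0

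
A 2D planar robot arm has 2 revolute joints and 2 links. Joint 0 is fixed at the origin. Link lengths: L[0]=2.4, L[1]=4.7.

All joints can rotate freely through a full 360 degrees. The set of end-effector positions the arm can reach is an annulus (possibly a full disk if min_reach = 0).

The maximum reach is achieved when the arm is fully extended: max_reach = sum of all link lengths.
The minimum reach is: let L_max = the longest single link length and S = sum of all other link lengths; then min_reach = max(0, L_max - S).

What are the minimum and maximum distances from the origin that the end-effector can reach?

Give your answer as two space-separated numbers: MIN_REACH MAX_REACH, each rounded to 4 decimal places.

Link lengths: [2.4, 4.7]
max_reach = 2.4 + 4.7 = 7.1
L_max = max([2.4, 4.7]) = 4.7
S (sum of others) = 7.1 - 4.7 = 2.4
min_reach = max(0, 4.7 - 2.4) = max(0, 2.3) = 2.3

Answer: 2.3000 7.1000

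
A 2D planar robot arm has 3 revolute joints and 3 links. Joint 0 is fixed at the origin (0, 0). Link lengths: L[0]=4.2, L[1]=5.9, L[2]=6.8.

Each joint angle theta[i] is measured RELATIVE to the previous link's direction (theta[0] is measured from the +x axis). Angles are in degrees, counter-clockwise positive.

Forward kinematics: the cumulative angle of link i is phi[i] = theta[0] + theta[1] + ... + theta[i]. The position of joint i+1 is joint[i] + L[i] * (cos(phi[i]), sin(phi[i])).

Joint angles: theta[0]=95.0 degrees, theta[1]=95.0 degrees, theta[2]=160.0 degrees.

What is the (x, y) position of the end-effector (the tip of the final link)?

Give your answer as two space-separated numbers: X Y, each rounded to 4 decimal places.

Answer: 0.5203 1.9787

Derivation:
joint[0] = (0.0000, 0.0000)  (base)
link 0: phi[0] = 95 = 95 deg
  cos(95 deg) = -0.0872, sin(95 deg) = 0.9962
  joint[1] = (0.0000, 0.0000) + 4.2 * (-0.0872, 0.9962) = (0.0000 + -0.3661, 0.0000 + 4.1840) = (-0.3661, 4.1840)
link 1: phi[1] = 95 + 95 = 190 deg
  cos(190 deg) = -0.9848, sin(190 deg) = -0.1736
  joint[2] = (-0.3661, 4.1840) + 5.9 * (-0.9848, -0.1736) = (-0.3661 + -5.8104, 4.1840 + -1.0245) = (-6.1764, 3.1595)
link 2: phi[2] = 95 + 95 + 160 = 350 deg
  cos(350 deg) = 0.9848, sin(350 deg) = -0.1736
  joint[3] = (-6.1764, 3.1595) + 6.8 * (0.9848, -0.1736) = (-6.1764 + 6.6967, 3.1595 + -1.1808) = (0.5203, 1.9787)
End effector: (0.5203, 1.9787)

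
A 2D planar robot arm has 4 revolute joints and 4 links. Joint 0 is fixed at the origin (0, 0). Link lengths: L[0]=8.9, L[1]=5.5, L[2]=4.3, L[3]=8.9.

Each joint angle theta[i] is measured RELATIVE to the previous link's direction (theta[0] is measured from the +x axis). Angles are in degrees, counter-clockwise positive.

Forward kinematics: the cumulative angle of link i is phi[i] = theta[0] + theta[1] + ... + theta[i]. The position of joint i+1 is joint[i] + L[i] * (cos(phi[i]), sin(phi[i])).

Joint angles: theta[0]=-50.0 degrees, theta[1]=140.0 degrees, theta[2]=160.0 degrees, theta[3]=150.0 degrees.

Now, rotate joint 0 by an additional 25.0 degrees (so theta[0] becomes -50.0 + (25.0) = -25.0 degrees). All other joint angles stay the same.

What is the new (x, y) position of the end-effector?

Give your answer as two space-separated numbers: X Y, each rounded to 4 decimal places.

Answer: 9.8778 5.0059

Derivation:
joint[0] = (0.0000, 0.0000)  (base)
link 0: phi[0] = -25 = -25 deg
  cos(-25 deg) = 0.9063, sin(-25 deg) = -0.4226
  joint[1] = (0.0000, 0.0000) + 8.9 * (0.9063, -0.4226) = (0.0000 + 8.0661, 0.0000 + -3.7613) = (8.0661, -3.7613)
link 1: phi[1] = -25 + 140 = 115 deg
  cos(115 deg) = -0.4226, sin(115 deg) = 0.9063
  joint[2] = (8.0661, -3.7613) + 5.5 * (-0.4226, 0.9063) = (8.0661 + -2.3244, -3.7613 + 4.9847) = (5.7417, 1.2234)
link 2: phi[2] = -25 + 140 + 160 = 275 deg
  cos(275 deg) = 0.0872, sin(275 deg) = -0.9962
  joint[3] = (5.7417, 1.2234) + 4.3 * (0.0872, -0.9962) = (5.7417 + 0.3748, 1.2234 + -4.2836) = (6.1165, -3.0602)
link 3: phi[3] = -25 + 140 + 160 + 150 = 425 deg
  cos(425 deg) = 0.4226, sin(425 deg) = 0.9063
  joint[4] = (6.1165, -3.0602) + 8.9 * (0.4226, 0.9063) = (6.1165 + 3.7613, -3.0602 + 8.0661) = (9.8778, 5.0059)
End effector: (9.8778, 5.0059)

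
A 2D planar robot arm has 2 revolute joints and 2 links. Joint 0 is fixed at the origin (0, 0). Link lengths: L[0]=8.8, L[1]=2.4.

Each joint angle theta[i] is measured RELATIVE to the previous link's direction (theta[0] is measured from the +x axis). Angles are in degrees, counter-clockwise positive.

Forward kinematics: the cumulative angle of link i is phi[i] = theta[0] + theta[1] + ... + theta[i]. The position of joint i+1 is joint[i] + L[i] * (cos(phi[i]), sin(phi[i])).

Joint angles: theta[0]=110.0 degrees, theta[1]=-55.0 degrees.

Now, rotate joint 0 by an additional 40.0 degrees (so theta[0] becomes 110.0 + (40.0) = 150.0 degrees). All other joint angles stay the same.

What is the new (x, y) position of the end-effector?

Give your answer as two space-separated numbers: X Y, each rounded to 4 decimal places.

joint[0] = (0.0000, 0.0000)  (base)
link 0: phi[0] = 150 = 150 deg
  cos(150 deg) = -0.8660, sin(150 deg) = 0.5000
  joint[1] = (0.0000, 0.0000) + 8.8 * (-0.8660, 0.5000) = (0.0000 + -7.6210, 0.0000 + 4.4000) = (-7.6210, 4.4000)
link 1: phi[1] = 150 + -55 = 95 deg
  cos(95 deg) = -0.0872, sin(95 deg) = 0.9962
  joint[2] = (-7.6210, 4.4000) + 2.4 * (-0.0872, 0.9962) = (-7.6210 + -0.2092, 4.4000 + 2.3909) = (-7.8302, 6.7909)
End effector: (-7.8302, 6.7909)

Answer: -7.8302 6.7909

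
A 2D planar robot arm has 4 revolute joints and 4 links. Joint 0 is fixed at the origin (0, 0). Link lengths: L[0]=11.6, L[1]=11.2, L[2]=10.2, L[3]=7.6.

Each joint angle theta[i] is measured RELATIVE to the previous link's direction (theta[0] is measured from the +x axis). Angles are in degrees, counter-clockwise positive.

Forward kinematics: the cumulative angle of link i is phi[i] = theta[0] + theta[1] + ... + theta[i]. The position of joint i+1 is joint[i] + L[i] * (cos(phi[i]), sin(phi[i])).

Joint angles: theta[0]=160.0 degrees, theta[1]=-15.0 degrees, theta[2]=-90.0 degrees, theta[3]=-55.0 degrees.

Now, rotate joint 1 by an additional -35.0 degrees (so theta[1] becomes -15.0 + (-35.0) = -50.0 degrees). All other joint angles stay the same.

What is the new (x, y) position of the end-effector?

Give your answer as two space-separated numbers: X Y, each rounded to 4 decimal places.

Answer: 1.0794 13.6214

Derivation:
joint[0] = (0.0000, 0.0000)  (base)
link 0: phi[0] = 160 = 160 deg
  cos(160 deg) = -0.9397, sin(160 deg) = 0.3420
  joint[1] = (0.0000, 0.0000) + 11.6 * (-0.9397, 0.3420) = (0.0000 + -10.9004, 0.0000 + 3.9674) = (-10.9004, 3.9674)
link 1: phi[1] = 160 + -50 = 110 deg
  cos(110 deg) = -0.3420, sin(110 deg) = 0.9397
  joint[2] = (-10.9004, 3.9674) + 11.2 * (-0.3420, 0.9397) = (-10.9004 + -3.8306, 3.9674 + 10.5246) = (-14.7311, 14.4920)
link 2: phi[2] = 160 + -50 + -90 = 20 deg
  cos(20 deg) = 0.9397, sin(20 deg) = 0.3420
  joint[3] = (-14.7311, 14.4920) + 10.2 * (0.9397, 0.3420) = (-14.7311 + 9.5849, 14.4920 + 3.4886) = (-5.1462, 17.9806)
link 3: phi[3] = 160 + -50 + -90 + -55 = -35 deg
  cos(-35 deg) = 0.8192, sin(-35 deg) = -0.5736
  joint[4] = (-5.1462, 17.9806) + 7.6 * (0.8192, -0.5736) = (-5.1462 + 6.2256, 17.9806 + -4.3592) = (1.0794, 13.6214)
End effector: (1.0794, 13.6214)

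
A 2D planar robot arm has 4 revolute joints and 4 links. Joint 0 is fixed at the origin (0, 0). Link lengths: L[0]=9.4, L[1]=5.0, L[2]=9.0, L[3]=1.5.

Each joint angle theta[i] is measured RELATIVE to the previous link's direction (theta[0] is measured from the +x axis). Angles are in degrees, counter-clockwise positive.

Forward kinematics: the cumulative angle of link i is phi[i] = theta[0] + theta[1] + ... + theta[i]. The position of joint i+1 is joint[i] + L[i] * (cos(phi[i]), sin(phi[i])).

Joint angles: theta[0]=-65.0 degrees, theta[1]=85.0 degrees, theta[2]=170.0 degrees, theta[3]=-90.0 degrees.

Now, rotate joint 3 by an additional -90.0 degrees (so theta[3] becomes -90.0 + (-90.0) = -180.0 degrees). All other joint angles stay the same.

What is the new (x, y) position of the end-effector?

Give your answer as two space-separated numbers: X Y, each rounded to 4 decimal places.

joint[0] = (0.0000, 0.0000)  (base)
link 0: phi[0] = -65 = -65 deg
  cos(-65 deg) = 0.4226, sin(-65 deg) = -0.9063
  joint[1] = (0.0000, 0.0000) + 9.4 * (0.4226, -0.9063) = (0.0000 + 3.9726, 0.0000 + -8.5193) = (3.9726, -8.5193)
link 1: phi[1] = -65 + 85 = 20 deg
  cos(20 deg) = 0.9397, sin(20 deg) = 0.3420
  joint[2] = (3.9726, -8.5193) + 5 * (0.9397, 0.3420) = (3.9726 + 4.6985, -8.5193 + 1.7101) = (8.6711, -6.8092)
link 2: phi[2] = -65 + 85 + 170 = 190 deg
  cos(190 deg) = -0.9848, sin(190 deg) = -0.1736
  joint[3] = (8.6711, -6.8092) + 9 * (-0.9848, -0.1736) = (8.6711 + -8.8633, -6.8092 + -1.5628) = (-0.1922, -8.3720)
link 3: phi[3] = -65 + 85 + 170 + -180 = 10 deg
  cos(10 deg) = 0.9848, sin(10 deg) = 0.1736
  joint[4] = (-0.1922, -8.3720) + 1.5 * (0.9848, 0.1736) = (-0.1922 + 1.4772, -8.3720 + 0.2605) = (1.2850, -8.1116)
End effector: (1.2850, -8.1116)

Answer: 1.2850 -8.1116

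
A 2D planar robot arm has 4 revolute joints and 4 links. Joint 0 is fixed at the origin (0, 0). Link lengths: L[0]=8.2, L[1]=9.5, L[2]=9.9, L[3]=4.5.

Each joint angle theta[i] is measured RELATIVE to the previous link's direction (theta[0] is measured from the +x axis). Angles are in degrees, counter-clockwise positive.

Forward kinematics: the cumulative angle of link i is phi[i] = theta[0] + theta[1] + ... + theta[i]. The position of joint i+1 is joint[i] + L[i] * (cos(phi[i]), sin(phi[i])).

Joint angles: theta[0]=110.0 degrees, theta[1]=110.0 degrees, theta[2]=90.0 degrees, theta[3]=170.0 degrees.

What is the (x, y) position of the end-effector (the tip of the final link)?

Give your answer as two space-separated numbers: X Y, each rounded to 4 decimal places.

joint[0] = (0.0000, 0.0000)  (base)
link 0: phi[0] = 110 = 110 deg
  cos(110 deg) = -0.3420, sin(110 deg) = 0.9397
  joint[1] = (0.0000, 0.0000) + 8.2 * (-0.3420, 0.9397) = (0.0000 + -2.8046, 0.0000 + 7.7055) = (-2.8046, 7.7055)
link 1: phi[1] = 110 + 110 = 220 deg
  cos(220 deg) = -0.7660, sin(220 deg) = -0.6428
  joint[2] = (-2.8046, 7.7055) + 9.5 * (-0.7660, -0.6428) = (-2.8046 + -7.2774, 7.7055 + -6.1065) = (-10.0820, 1.5990)
link 2: phi[2] = 110 + 110 + 90 = 310 deg
  cos(310 deg) = 0.6428, sin(310 deg) = -0.7660
  joint[3] = (-10.0820, 1.5990) + 9.9 * (0.6428, -0.7660) = (-10.0820 + 6.3636, 1.5990 + -7.5838) = (-3.7184, -5.9848)
link 3: phi[3] = 110 + 110 + 90 + 170 = 480 deg
  cos(480 deg) = -0.5000, sin(480 deg) = 0.8660
  joint[4] = (-3.7184, -5.9848) + 4.5 * (-0.5000, 0.8660) = (-3.7184 + -2.2500, -5.9848 + 3.8971) = (-5.9684, -2.0877)
End effector: (-5.9684, -2.0877)

Answer: -5.9684 -2.0877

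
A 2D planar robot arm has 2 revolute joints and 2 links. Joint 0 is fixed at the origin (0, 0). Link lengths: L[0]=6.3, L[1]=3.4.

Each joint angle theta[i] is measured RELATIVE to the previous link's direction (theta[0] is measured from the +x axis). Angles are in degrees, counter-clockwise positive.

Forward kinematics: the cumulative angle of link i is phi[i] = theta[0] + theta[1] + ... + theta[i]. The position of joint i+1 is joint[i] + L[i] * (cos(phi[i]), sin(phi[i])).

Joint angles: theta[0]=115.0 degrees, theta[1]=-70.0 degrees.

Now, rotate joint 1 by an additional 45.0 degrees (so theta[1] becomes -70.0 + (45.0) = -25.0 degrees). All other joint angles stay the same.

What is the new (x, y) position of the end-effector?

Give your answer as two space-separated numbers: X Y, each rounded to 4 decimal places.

Answer: -2.6625 9.1097

Derivation:
joint[0] = (0.0000, 0.0000)  (base)
link 0: phi[0] = 115 = 115 deg
  cos(115 deg) = -0.4226, sin(115 deg) = 0.9063
  joint[1] = (0.0000, 0.0000) + 6.3 * (-0.4226, 0.9063) = (0.0000 + -2.6625, 0.0000 + 5.7097) = (-2.6625, 5.7097)
link 1: phi[1] = 115 + -25 = 90 deg
  cos(90 deg) = 0.0000, sin(90 deg) = 1.0000
  joint[2] = (-2.6625, 5.7097) + 3.4 * (0.0000, 1.0000) = (-2.6625 + 0.0000, 5.7097 + 3.4000) = (-2.6625, 9.1097)
End effector: (-2.6625, 9.1097)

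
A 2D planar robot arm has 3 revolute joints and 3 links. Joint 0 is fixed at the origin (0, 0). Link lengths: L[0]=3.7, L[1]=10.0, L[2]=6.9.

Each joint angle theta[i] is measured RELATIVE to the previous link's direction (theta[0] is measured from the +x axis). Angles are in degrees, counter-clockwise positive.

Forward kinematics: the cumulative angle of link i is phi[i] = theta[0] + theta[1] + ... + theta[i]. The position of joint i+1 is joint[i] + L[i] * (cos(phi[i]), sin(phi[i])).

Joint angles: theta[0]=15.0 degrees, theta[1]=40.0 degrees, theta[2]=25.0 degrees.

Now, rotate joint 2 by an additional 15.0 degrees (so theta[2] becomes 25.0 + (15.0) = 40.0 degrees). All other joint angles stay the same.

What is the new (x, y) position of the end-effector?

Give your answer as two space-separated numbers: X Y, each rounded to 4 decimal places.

joint[0] = (0.0000, 0.0000)  (base)
link 0: phi[0] = 15 = 15 deg
  cos(15 deg) = 0.9659, sin(15 deg) = 0.2588
  joint[1] = (0.0000, 0.0000) + 3.7 * (0.9659, 0.2588) = (0.0000 + 3.5739, 0.0000 + 0.9576) = (3.5739, 0.9576)
link 1: phi[1] = 15 + 40 = 55 deg
  cos(55 deg) = 0.5736, sin(55 deg) = 0.8192
  joint[2] = (3.5739, 0.9576) + 10 * (0.5736, 0.8192) = (3.5739 + 5.7358, 0.9576 + 8.1915) = (9.3097, 9.1492)
link 2: phi[2] = 15 + 40 + 40 = 95 deg
  cos(95 deg) = -0.0872, sin(95 deg) = 0.9962
  joint[3] = (9.3097, 9.1492) + 6.9 * (-0.0872, 0.9962) = (9.3097 + -0.6014, 9.1492 + 6.8737) = (8.7083, 16.0229)
End effector: (8.7083, 16.0229)

Answer: 8.7083 16.0229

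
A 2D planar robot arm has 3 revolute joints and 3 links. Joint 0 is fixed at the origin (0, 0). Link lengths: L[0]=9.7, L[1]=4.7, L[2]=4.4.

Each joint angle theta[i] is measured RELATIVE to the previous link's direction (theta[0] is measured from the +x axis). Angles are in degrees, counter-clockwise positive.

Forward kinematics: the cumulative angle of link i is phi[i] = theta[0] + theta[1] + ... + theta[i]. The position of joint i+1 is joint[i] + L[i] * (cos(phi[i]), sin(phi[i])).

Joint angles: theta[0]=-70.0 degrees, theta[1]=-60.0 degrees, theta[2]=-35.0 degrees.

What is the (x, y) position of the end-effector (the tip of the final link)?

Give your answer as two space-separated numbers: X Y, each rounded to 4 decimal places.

Answer: -3.9536 -13.8542

Derivation:
joint[0] = (0.0000, 0.0000)  (base)
link 0: phi[0] = -70 = -70 deg
  cos(-70 deg) = 0.3420, sin(-70 deg) = -0.9397
  joint[1] = (0.0000, 0.0000) + 9.7 * (0.3420, -0.9397) = (0.0000 + 3.3176, 0.0000 + -9.1150) = (3.3176, -9.1150)
link 1: phi[1] = -70 + -60 = -130 deg
  cos(-130 deg) = -0.6428, sin(-130 deg) = -0.7660
  joint[2] = (3.3176, -9.1150) + 4.7 * (-0.6428, -0.7660) = (3.3176 + -3.0211, -9.1150 + -3.6004) = (0.2965, -12.7154)
link 2: phi[2] = -70 + -60 + -35 = -165 deg
  cos(-165 deg) = -0.9659, sin(-165 deg) = -0.2588
  joint[3] = (0.2965, -12.7154) + 4.4 * (-0.9659, -0.2588) = (0.2965 + -4.2501, -12.7154 + -1.1388) = (-3.9536, -13.8542)
End effector: (-3.9536, -13.8542)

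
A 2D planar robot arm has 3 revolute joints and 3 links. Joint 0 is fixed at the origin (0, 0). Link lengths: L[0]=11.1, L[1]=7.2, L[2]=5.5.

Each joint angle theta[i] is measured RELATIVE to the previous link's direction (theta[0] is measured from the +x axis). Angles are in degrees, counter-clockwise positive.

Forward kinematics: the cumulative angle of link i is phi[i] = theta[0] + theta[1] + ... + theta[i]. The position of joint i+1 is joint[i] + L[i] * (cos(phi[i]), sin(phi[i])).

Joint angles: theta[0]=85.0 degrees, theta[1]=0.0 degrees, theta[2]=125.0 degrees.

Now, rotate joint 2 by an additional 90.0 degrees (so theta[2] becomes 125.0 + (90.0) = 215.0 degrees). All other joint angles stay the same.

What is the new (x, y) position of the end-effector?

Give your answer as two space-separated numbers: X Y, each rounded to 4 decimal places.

joint[0] = (0.0000, 0.0000)  (base)
link 0: phi[0] = 85 = 85 deg
  cos(85 deg) = 0.0872, sin(85 deg) = 0.9962
  joint[1] = (0.0000, 0.0000) + 11.1 * (0.0872, 0.9962) = (0.0000 + 0.9674, 0.0000 + 11.0578) = (0.9674, 11.0578)
link 1: phi[1] = 85 + 0 = 85 deg
  cos(85 deg) = 0.0872, sin(85 deg) = 0.9962
  joint[2] = (0.9674, 11.0578) + 7.2 * (0.0872, 0.9962) = (0.9674 + 0.6275, 11.0578 + 7.1726) = (1.5950, 18.2304)
link 2: phi[2] = 85 + 0 + 215 = 300 deg
  cos(300 deg) = 0.5000, sin(300 deg) = -0.8660
  joint[3] = (1.5950, 18.2304) + 5.5 * (0.5000, -0.8660) = (1.5950 + 2.7500, 18.2304 + -4.7631) = (4.3450, 13.4672)
End effector: (4.3450, 13.4672)

Answer: 4.3450 13.4672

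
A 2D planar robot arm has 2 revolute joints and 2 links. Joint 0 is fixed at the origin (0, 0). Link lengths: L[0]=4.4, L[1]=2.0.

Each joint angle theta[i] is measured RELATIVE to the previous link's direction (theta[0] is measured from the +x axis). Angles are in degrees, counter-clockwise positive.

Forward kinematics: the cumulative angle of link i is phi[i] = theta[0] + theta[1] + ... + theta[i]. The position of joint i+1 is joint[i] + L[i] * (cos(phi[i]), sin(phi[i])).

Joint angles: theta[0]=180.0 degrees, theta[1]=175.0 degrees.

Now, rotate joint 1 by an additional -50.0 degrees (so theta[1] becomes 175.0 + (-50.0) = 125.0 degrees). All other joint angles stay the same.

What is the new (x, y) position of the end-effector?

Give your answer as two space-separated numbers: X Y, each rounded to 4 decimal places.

Answer: -3.2528 -1.6383

Derivation:
joint[0] = (0.0000, 0.0000)  (base)
link 0: phi[0] = 180 = 180 deg
  cos(180 deg) = -1.0000, sin(180 deg) = 0.0000
  joint[1] = (0.0000, 0.0000) + 4.4 * (-1.0000, 0.0000) = (0.0000 + -4.4000, 0.0000 + 0.0000) = (-4.4000, 0.0000)
link 1: phi[1] = 180 + 125 = 305 deg
  cos(305 deg) = 0.5736, sin(305 deg) = -0.8192
  joint[2] = (-4.4000, 0.0000) + 2 * (0.5736, -0.8192) = (-4.4000 + 1.1472, 0.0000 + -1.6383) = (-3.2528, -1.6383)
End effector: (-3.2528, -1.6383)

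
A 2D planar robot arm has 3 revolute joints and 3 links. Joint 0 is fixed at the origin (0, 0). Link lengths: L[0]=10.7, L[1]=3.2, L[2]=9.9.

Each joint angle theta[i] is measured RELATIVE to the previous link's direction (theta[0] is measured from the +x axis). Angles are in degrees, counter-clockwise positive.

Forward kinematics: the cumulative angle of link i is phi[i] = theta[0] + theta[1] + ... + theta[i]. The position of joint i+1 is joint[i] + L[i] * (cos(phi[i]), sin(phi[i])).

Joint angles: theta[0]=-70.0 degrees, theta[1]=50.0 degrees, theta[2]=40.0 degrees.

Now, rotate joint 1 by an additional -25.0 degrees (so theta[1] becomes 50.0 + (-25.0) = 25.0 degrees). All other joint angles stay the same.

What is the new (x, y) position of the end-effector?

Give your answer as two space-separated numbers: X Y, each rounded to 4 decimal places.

Answer: 15.7847 -13.1803

Derivation:
joint[0] = (0.0000, 0.0000)  (base)
link 0: phi[0] = -70 = -70 deg
  cos(-70 deg) = 0.3420, sin(-70 deg) = -0.9397
  joint[1] = (0.0000, 0.0000) + 10.7 * (0.3420, -0.9397) = (0.0000 + 3.6596, 0.0000 + -10.0547) = (3.6596, -10.0547)
link 1: phi[1] = -70 + 25 = -45 deg
  cos(-45 deg) = 0.7071, sin(-45 deg) = -0.7071
  joint[2] = (3.6596, -10.0547) + 3.2 * (0.7071, -0.7071) = (3.6596 + 2.2627, -10.0547 + -2.2627) = (5.9224, -12.3175)
link 2: phi[2] = -70 + 25 + 40 = -5 deg
  cos(-5 deg) = 0.9962, sin(-5 deg) = -0.0872
  joint[3] = (5.9224, -12.3175) + 9.9 * (0.9962, -0.0872) = (5.9224 + 9.8623, -12.3175 + -0.8628) = (15.7847, -13.1803)
End effector: (15.7847, -13.1803)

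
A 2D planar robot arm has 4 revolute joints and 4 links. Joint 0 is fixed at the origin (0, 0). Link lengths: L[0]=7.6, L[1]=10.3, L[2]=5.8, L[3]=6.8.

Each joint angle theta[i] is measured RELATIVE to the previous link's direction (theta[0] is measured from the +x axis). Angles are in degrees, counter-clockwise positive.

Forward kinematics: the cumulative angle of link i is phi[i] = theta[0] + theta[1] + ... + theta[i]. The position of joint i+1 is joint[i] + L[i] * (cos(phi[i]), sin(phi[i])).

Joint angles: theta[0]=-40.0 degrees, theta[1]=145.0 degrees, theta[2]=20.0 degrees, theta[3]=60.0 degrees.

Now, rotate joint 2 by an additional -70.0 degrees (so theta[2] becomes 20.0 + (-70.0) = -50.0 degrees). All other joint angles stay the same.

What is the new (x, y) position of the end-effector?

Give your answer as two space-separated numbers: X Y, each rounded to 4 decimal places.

Answer: 3.6090 15.9778

Derivation:
joint[0] = (0.0000, 0.0000)  (base)
link 0: phi[0] = -40 = -40 deg
  cos(-40 deg) = 0.7660, sin(-40 deg) = -0.6428
  joint[1] = (0.0000, 0.0000) + 7.6 * (0.7660, -0.6428) = (0.0000 + 5.8219, 0.0000 + -4.8852) = (5.8219, -4.8852)
link 1: phi[1] = -40 + 145 = 105 deg
  cos(105 deg) = -0.2588, sin(105 deg) = 0.9659
  joint[2] = (5.8219, -4.8852) + 10.3 * (-0.2588, 0.9659) = (5.8219 + -2.6658, -4.8852 + 9.9490) = (3.1561, 5.0639)
link 2: phi[2] = -40 + 145 + -50 = 55 deg
  cos(55 deg) = 0.5736, sin(55 deg) = 0.8192
  joint[3] = (3.1561, 5.0639) + 5.8 * (0.5736, 0.8192) = (3.1561 + 3.3267, 5.0639 + 4.7511) = (6.4828, 9.8149)
link 3: phi[3] = -40 + 145 + -50 + 60 = 115 deg
  cos(115 deg) = -0.4226, sin(115 deg) = 0.9063
  joint[4] = (6.4828, 9.8149) + 6.8 * (-0.4226, 0.9063) = (6.4828 + -2.8738, 9.8149 + 6.1629) = (3.6090, 15.9778)
End effector: (3.6090, 15.9778)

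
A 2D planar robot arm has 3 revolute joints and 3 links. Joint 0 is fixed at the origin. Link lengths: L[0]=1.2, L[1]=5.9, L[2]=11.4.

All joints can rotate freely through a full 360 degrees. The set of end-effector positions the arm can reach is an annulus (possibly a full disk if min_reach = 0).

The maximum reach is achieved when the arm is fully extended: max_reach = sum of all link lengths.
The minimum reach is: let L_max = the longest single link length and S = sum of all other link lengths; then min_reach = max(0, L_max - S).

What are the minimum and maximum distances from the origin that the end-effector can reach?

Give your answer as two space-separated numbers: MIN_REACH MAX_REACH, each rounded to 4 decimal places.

Answer: 4.3000 18.5000

Derivation:
Link lengths: [1.2, 5.9, 11.4]
max_reach = 1.2 + 5.9 + 11.4 = 18.5
L_max = max([1.2, 5.9, 11.4]) = 11.4
S (sum of others) = 18.5 - 11.4 = 7.1
min_reach = max(0, 11.4 - 7.1) = max(0, 4.3) = 4.3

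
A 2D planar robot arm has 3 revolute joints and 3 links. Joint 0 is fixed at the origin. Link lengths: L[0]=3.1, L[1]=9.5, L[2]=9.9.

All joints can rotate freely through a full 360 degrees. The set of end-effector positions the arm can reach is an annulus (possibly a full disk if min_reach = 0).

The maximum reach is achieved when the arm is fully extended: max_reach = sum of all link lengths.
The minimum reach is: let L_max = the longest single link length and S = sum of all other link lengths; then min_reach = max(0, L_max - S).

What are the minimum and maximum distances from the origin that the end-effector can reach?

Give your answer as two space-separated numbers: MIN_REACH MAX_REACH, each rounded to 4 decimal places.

Link lengths: [3.1, 9.5, 9.9]
max_reach = 3.1 + 9.5 + 9.9 = 22.5
L_max = max([3.1, 9.5, 9.9]) = 9.9
S (sum of others) = 22.5 - 9.9 = 12.6
min_reach = max(0, 9.9 - 12.6) = max(0, -2.7) = 0

Answer: 0.0000 22.5000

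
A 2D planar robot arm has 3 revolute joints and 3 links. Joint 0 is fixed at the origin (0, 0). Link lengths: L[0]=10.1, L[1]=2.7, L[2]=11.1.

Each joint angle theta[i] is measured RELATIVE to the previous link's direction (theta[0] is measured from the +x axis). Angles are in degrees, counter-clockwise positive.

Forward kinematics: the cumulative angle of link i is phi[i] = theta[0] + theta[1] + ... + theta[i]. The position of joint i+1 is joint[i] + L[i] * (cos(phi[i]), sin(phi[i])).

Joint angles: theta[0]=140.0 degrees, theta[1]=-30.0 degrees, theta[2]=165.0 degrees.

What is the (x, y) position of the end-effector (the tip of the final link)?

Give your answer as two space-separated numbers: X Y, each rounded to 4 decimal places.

Answer: -7.6931 -2.0284

Derivation:
joint[0] = (0.0000, 0.0000)  (base)
link 0: phi[0] = 140 = 140 deg
  cos(140 deg) = -0.7660, sin(140 deg) = 0.6428
  joint[1] = (0.0000, 0.0000) + 10.1 * (-0.7660, 0.6428) = (0.0000 + -7.7370, 0.0000 + 6.4922) = (-7.7370, 6.4922)
link 1: phi[1] = 140 + -30 = 110 deg
  cos(110 deg) = -0.3420, sin(110 deg) = 0.9397
  joint[2] = (-7.7370, 6.4922) + 2.7 * (-0.3420, 0.9397) = (-7.7370 + -0.9235, 6.4922 + 2.5372) = (-8.6605, 9.0293)
link 2: phi[2] = 140 + -30 + 165 = 275 deg
  cos(275 deg) = 0.0872, sin(275 deg) = -0.9962
  joint[3] = (-8.6605, 9.0293) + 11.1 * (0.0872, -0.9962) = (-8.6605 + 0.9674, 9.0293 + -11.0578) = (-7.6931, -2.0284)
End effector: (-7.6931, -2.0284)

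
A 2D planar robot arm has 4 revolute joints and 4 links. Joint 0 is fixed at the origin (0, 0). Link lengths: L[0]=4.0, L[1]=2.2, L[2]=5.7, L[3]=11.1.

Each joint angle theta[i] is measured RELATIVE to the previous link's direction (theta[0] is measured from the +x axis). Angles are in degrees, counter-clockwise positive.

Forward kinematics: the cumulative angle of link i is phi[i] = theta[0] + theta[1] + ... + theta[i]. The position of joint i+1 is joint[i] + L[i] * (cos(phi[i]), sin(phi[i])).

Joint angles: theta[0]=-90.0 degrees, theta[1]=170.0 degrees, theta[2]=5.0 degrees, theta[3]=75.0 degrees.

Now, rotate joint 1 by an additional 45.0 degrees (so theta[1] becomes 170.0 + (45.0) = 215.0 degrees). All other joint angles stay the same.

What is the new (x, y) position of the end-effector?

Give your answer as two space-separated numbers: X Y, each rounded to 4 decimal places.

joint[0] = (0.0000, 0.0000)  (base)
link 0: phi[0] = -90 = -90 deg
  cos(-90 deg) = 0.0000, sin(-90 deg) = -1.0000
  joint[1] = (0.0000, 0.0000) + 4 * (0.0000, -1.0000) = (0.0000 + 0.0000, 0.0000 + -4.0000) = (0.0000, -4.0000)
link 1: phi[1] = -90 + 215 = 125 deg
  cos(125 deg) = -0.5736, sin(125 deg) = 0.8192
  joint[2] = (0.0000, -4.0000) + 2.2 * (-0.5736, 0.8192) = (0.0000 + -1.2619, -4.0000 + 1.8021) = (-1.2619, -2.1979)
link 2: phi[2] = -90 + 215 + 5 = 130 deg
  cos(130 deg) = -0.6428, sin(130 deg) = 0.7660
  joint[3] = (-1.2619, -2.1979) + 5.7 * (-0.6428, 0.7660) = (-1.2619 + -3.6639, -2.1979 + 4.3665) = (-4.9258, 2.1686)
link 3: phi[3] = -90 + 215 + 5 + 75 = 205 deg
  cos(205 deg) = -0.9063, sin(205 deg) = -0.4226
  joint[4] = (-4.9258, 2.1686) + 11.1 * (-0.9063, -0.4226) = (-4.9258 + -10.0600, 2.1686 + -4.6911) = (-14.9858, -2.5225)
End effector: (-14.9858, -2.5225)

Answer: -14.9858 -2.5225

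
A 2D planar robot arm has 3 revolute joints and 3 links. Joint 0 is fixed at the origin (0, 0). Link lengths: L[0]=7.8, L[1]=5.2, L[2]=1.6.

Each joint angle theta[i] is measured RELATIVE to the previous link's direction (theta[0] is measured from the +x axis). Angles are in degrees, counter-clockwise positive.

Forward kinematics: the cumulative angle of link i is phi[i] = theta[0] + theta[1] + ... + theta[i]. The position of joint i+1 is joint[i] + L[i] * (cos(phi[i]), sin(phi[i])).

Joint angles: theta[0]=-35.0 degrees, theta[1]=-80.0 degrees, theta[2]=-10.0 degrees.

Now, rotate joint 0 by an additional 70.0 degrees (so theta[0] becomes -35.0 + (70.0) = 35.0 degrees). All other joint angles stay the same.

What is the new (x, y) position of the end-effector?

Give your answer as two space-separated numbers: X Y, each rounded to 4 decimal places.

Answer: 10.9841 -0.5137

Derivation:
joint[0] = (0.0000, 0.0000)  (base)
link 0: phi[0] = 35 = 35 deg
  cos(35 deg) = 0.8192, sin(35 deg) = 0.5736
  joint[1] = (0.0000, 0.0000) + 7.8 * (0.8192, 0.5736) = (0.0000 + 6.3894, 0.0000 + 4.4739) = (6.3894, 4.4739)
link 1: phi[1] = 35 + -80 = -45 deg
  cos(-45 deg) = 0.7071, sin(-45 deg) = -0.7071
  joint[2] = (6.3894, 4.4739) + 5.2 * (0.7071, -0.7071) = (6.3894 + 3.6770, 4.4739 + -3.6770) = (10.0663, 0.7969)
link 2: phi[2] = 35 + -80 + -10 = -55 deg
  cos(-55 deg) = 0.5736, sin(-55 deg) = -0.8192
  joint[3] = (10.0663, 0.7969) + 1.6 * (0.5736, -0.8192) = (10.0663 + 0.9177, 0.7969 + -1.3106) = (10.9841, -0.5137)
End effector: (10.9841, -0.5137)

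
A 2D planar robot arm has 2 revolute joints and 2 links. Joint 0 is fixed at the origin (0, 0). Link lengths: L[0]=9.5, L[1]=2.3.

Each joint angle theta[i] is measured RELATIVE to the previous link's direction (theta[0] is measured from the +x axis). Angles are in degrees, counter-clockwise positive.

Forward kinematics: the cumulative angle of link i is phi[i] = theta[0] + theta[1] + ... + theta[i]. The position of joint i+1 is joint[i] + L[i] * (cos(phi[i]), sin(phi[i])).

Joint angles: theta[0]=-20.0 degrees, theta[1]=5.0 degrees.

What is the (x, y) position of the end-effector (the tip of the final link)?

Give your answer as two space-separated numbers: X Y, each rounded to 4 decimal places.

joint[0] = (0.0000, 0.0000)  (base)
link 0: phi[0] = -20 = -20 deg
  cos(-20 deg) = 0.9397, sin(-20 deg) = -0.3420
  joint[1] = (0.0000, 0.0000) + 9.5 * (0.9397, -0.3420) = (0.0000 + 8.9271, 0.0000 + -3.2492) = (8.9271, -3.2492)
link 1: phi[1] = -20 + 5 = -15 deg
  cos(-15 deg) = 0.9659, sin(-15 deg) = -0.2588
  joint[2] = (8.9271, -3.2492) + 2.3 * (0.9659, -0.2588) = (8.9271 + 2.2216, -3.2492 + -0.5953) = (11.1487, -3.8445)
End effector: (11.1487, -3.8445)

Answer: 11.1487 -3.8445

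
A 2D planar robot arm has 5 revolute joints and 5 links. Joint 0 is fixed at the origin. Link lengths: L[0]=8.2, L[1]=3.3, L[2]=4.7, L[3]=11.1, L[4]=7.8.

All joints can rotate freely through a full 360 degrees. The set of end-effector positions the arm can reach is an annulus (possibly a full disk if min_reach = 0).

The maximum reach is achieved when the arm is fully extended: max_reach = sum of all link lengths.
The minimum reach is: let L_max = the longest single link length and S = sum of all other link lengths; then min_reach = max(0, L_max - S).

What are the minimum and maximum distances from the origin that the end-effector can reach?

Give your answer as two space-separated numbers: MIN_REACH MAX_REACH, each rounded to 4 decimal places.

Link lengths: [8.2, 3.3, 4.7, 11.1, 7.8]
max_reach = 8.2 + 3.3 + 4.7 + 11.1 + 7.8 = 35.1
L_max = max([8.2, 3.3, 4.7, 11.1, 7.8]) = 11.1
S (sum of others) = 35.1 - 11.1 = 24
min_reach = max(0, 11.1 - 24) = max(0, -12.9) = 0

Answer: 0.0000 35.1000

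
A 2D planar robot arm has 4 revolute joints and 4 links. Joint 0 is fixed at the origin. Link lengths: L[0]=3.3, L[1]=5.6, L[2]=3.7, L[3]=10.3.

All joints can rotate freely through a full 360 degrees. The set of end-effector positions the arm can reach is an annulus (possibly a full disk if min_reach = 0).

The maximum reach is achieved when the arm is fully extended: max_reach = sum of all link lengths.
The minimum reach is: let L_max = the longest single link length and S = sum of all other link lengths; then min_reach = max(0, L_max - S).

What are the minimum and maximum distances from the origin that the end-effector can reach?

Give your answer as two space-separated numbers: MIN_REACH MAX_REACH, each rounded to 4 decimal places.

Answer: 0.0000 22.9000

Derivation:
Link lengths: [3.3, 5.6, 3.7, 10.3]
max_reach = 3.3 + 5.6 + 3.7 + 10.3 = 22.9
L_max = max([3.3, 5.6, 3.7, 10.3]) = 10.3
S (sum of others) = 22.9 - 10.3 = 12.6
min_reach = max(0, 10.3 - 12.6) = max(0, -2.3) = 0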